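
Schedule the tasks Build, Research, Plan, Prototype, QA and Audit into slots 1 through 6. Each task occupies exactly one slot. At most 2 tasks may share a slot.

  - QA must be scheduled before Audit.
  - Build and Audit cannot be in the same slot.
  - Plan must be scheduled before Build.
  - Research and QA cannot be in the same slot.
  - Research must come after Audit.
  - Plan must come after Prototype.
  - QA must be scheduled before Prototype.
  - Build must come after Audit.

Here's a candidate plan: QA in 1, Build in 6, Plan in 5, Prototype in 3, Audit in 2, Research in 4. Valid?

Research and QA cannot be in the same slot — holds.
At most 2 tasks may share a slot — holds.
QA must be scheduled before Audit — holds.
QA must be scheduled before Prototype — holds.
Plan must come after Prototype — holds.
Build must come after Audit — holds.
Research must come after Audit — holds.
Plan must be scheduled before Build — holds.
Build and Audit cannot be in the same slot — holds.

Valid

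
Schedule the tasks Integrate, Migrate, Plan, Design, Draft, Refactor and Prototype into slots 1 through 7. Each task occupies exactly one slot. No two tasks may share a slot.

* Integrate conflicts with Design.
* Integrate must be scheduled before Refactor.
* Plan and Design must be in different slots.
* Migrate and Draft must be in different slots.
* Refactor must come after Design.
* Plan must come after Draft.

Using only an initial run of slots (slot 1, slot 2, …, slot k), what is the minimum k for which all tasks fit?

7

The precedence chain requires at least 2 distinct slots.
With at most 1 per slot and 7 tasks, at least 7 slots are needed.
7 works (last occupied slot: 7): for example Draft=4; Prototype=7; Plan=5; Refactor=3; Design=2; Integrate=1; Migrate=6.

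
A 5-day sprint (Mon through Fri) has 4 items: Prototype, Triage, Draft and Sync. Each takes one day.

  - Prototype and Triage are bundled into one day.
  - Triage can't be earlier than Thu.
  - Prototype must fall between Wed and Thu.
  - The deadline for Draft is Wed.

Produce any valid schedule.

Draft -> Mon; Sync -> Mon; Prototype -> Thu; Triage -> Thu

Checking: Prototype = Triage = Thu; Draft=Mon in [Mon,Wed]; Prototype=Thu in [Wed,Thu]; Triage=Thu in [Thu,Fri].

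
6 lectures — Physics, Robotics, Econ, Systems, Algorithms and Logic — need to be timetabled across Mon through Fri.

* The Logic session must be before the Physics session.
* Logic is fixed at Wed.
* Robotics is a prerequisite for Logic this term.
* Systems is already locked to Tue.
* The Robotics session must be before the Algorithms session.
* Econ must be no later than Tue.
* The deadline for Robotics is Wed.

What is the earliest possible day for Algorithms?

Precedence pushes Algorithms to at least Tue.
Algorithms at Tue is achievable: Systems=Tue, Robotics=Mon, Physics=Thu, Logic=Wed, Econ=Mon, Algorithms=Tue.

Tue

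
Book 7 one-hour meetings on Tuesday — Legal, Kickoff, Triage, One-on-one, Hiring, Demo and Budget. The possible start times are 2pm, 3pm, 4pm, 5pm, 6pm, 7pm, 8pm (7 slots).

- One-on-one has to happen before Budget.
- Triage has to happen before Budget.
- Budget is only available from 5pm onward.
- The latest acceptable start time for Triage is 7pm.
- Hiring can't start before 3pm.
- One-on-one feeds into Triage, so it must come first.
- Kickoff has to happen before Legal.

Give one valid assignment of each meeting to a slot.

One-on-one in 2pm; Legal in 3pm; Budget in 5pm; Triage in 3pm; Kickoff in 2pm; Hiring in 3pm; Demo in 2pm

Checking: One-on-one(2pm) before Budget(5pm); Kickoff(2pm) before Legal(3pm); Triage(3pm) before Budget(5pm); One-on-one(2pm) before Triage(3pm); Budget=5pm in [5pm,8pm]; Triage=3pm in [2pm,7pm]; Hiring=3pm in [3pm,8pm].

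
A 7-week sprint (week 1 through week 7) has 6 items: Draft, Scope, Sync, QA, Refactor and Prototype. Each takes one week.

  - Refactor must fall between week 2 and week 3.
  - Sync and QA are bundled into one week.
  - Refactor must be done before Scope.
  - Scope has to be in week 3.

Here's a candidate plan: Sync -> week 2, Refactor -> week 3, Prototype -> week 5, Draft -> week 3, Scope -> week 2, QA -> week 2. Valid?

Refactor must be done before Scope — violated.
Refactor must fall between week 2 and week 3 — holds.
Sync and QA are bundled into one week — holds.
Scope has to be in week 3 — violated.

Invalid. Refactor must be done before Scope.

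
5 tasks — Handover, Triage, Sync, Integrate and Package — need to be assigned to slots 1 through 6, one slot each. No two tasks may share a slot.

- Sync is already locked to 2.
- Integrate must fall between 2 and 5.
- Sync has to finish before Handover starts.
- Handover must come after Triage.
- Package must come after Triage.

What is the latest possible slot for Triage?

Downstream work caps Triage at 5.
Triage at 4 is achievable: Package in 6; Handover in 5; Triage in 4; Integrate in 3; Sync in 2.
Nothing later works — the capacity limit rule out every slot after 4.

4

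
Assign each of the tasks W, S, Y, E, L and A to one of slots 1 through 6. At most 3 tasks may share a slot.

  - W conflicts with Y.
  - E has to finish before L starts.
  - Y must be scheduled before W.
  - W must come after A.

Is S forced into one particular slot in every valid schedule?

No

S can be 1 (e.g. W in 2, S in 1, Y in 1, A in 1, L in 3, E in 2) or 2 (e.g. E -> 1; S -> 2; W -> 2; Y -> 1; L -> 2; A -> 1).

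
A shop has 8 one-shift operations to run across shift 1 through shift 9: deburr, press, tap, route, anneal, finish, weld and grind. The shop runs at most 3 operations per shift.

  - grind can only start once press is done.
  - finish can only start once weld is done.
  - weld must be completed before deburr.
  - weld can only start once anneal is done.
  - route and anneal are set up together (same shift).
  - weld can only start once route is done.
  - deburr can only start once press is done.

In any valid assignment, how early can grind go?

Precedence pushes grind to at least shift 2.
grind at shift 2 is achievable: weld -> shift 2, grind -> shift 2, tap -> shift 2, press -> shift 1, anneal -> shift 1, route -> shift 1, finish -> shift 3, deburr -> shift 3.

shift 2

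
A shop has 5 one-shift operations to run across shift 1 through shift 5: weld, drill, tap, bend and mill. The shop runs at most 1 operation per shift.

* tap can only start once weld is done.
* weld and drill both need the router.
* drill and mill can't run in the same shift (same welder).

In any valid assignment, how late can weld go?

shift 4

Downstream work caps weld at shift 4.
weld at shift 4 is achievable: drill -> shift 1; weld -> shift 4; mill -> shift 3; bend -> shift 2; tap -> shift 5.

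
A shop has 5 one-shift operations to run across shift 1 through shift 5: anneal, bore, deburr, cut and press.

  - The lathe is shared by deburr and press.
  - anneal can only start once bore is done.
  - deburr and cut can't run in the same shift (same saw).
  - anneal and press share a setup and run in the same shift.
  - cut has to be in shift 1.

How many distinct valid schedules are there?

30

Splitting on anneal: it can be shift 2 (3), shift 3 (6), shift 4 (9), shift 5 (12). Listing each branch's schedules as (bore, deburr, cut, press) by shift number:
anneal=shift 2: (1,3,1,2) (1,4,1,2) (1,5,1,2) — 3.
anneal=shift 3: (1,2,1,3) (1,4,1,3) (1,5,1,3) (2,2,1,3) (2,4,1,3) (2,5,1,3) — 6.
anneal=shift 4: (1,2,1,4) (1,3,1,4) (1,5,1,4) (2,2,1,4) (2,3,1,4) (2,5,1,4) (3,2,1,4) (3,3,1,4) (3,5,1,4) — 9.
anneal=shift 5: (1,2,1,5) (1,3,1,5) (1,4,1,5) (2,2,1,5) (2,3,1,5) (2,4,1,5) (3,2,1,5) (3,3,1,5) (3,4,1,5) (4,2,1,5) (4,3,1,5) (4,4,1,5) — 12.
Summing: 3 + 6 + 9 + 12 = 30.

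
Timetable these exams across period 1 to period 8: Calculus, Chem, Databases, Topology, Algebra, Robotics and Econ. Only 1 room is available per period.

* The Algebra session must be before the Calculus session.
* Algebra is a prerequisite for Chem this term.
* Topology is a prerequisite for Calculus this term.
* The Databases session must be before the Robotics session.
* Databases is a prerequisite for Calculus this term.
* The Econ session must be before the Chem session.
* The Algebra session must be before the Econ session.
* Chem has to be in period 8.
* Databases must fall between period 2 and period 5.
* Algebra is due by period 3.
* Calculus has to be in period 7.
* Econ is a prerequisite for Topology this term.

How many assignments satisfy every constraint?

Splitting on Databases: it can be period 2 (15), period 3 (12), period 4 (8), period 5 (4). Listing each branch's schedules as (Calculus, Chem, Topology, Algebra, Robotics, Econ) by period number:
Databases=period 2: (7,8,4,1,5,3) (7,8,4,1,6,3) (7,8,5,1,3,4) (7,8,5,1,4,3) (7,8,5,1,6,3) (7,8,5,1,6,4) (7,8,5,3,6,4) (7,8,6,1,3,4) (7,8,6,1,3,5) (7,8,6,1,4,3) (7,8,6,1,4,5) (7,8,6,1,5,3) (7,8,6,1,5,4) (7,8,6,3,4,5) (7,8,6,3,5,4) — 15.
Databases=period 3: (7,8,4,1,5,2) (7,8,4,1,6,2) (7,8,5,1,4,2) (7,8,5,1,6,2) (7,8,5,1,6,4) (7,8,5,2,6,4) (7,8,6,1,4,2) (7,8,6,1,4,5) (7,8,6,1,5,2) (7,8,6,1,5,4) (7,8,6,2,4,5) (7,8,6,2,5,4) — 12.
Databases=period 4: (7,8,3,1,5,2) (7,8,3,1,6,2) (7,8,5,1,6,2) (7,8,5,1,6,3) (7,8,5,2,6,3) (7,8,6,1,5,2) (7,8,6,1,5,3) (7,8,6,2,5,3) — 8.
Databases=period 5: (7,8,3,1,6,2) (7,8,4,1,6,2) (7,8,4,1,6,3) (7,8,4,2,6,3) — 4.
Summing: 15 + 12 + 8 + 4 = 39.

39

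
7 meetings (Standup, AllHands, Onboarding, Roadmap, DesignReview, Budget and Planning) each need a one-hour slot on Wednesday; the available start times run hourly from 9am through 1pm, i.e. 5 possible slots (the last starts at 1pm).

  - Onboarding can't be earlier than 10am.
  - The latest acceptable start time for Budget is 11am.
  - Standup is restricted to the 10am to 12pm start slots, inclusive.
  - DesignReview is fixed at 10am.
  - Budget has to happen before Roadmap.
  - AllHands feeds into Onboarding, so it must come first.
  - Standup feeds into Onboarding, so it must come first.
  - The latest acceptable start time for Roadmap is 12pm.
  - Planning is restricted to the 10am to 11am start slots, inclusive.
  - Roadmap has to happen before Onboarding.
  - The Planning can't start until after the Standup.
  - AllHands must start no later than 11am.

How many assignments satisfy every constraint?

29

Splitting on AllHands: it can be 9am (10), 10am (10), 11am (9). Listing each branch's schedules as (Standup, Onboarding, Roadmap, DesignReview, Budget, Planning):
AllHands=9am: (10am,11am,10am,10am,9am,11am) (10am,12pm,10am,10am,9am,11am) (10am,12pm,11am,10am,9am,11am) (10am,12pm,11am,10am,10am,11am) (10am,1pm,10am,10am,9am,11am) (10am,1pm,11am,10am,9am,11am) (10am,1pm,11am,10am,10am,11am) (10am,1pm,12pm,10am,9am,11am) (10am,1pm,12pm,10am,10am,11am) (10am,1pm,12pm,10am,11am,11am) — 10.
AllHands=10am: (10am,11am,10am,10am,9am,11am) (10am,12pm,10am,10am,9am,11am) (10am,12pm,11am,10am,9am,11am) (10am,12pm,11am,10am,10am,11am) (10am,1pm,10am,10am,9am,11am) (10am,1pm,11am,10am,9am,11am) (10am,1pm,11am,10am,10am,11am) (10am,1pm,12pm,10am,9am,11am) (10am,1pm,12pm,10am,10am,11am) (10am,1pm,12pm,10am,11am,11am) — 10.
AllHands=11am: (10am,12pm,10am,10am,9am,11am) (10am,12pm,11am,10am,9am,11am) (10am,12pm,11am,10am,10am,11am) (10am,1pm,10am,10am,9am,11am) (10am,1pm,11am,10am,9am,11am) (10am,1pm,11am,10am,10am,11am) (10am,1pm,12pm,10am,9am,11am) (10am,1pm,12pm,10am,10am,11am) (10am,1pm,12pm,10am,11am,11am) — 9.
Summing: 10 + 10 + 9 = 29.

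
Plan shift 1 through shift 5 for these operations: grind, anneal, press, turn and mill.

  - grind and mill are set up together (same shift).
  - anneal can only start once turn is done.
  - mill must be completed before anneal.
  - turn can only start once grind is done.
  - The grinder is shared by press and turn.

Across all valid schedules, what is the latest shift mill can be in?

shift 3

Mill must be in the same shift as grind, which can't be after shift 3, so mill is at most shift 3.
mill at shift 3 is achievable: grind=shift 3; turn=shift 4; press=shift 1; mill=shift 3; anneal=shift 5.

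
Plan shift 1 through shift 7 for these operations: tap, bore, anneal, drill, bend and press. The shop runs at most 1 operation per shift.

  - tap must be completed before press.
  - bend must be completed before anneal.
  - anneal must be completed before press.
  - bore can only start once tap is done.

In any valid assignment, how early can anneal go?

Precedence pushes anneal to at least shift 2; downstream work caps anneal at shift 6.
anneal at shift 2 is achievable: press=shift 4; drill=shift 6; tap=shift 3; anneal=shift 2; bore=shift 5; bend=shift 1.

shift 2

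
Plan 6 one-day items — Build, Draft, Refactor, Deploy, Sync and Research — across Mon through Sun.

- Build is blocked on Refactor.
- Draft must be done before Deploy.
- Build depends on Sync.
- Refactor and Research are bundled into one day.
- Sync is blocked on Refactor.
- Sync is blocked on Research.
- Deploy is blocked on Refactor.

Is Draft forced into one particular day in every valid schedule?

Draft can be Mon (e.g. Build=Wed, Deploy=Tue, Draft=Mon, Research=Mon, Sync=Tue, Refactor=Mon) or Tue (e.g. Refactor in Mon, Deploy in Wed, Sync in Tue, Draft in Tue, Build in Wed, Research in Mon).

No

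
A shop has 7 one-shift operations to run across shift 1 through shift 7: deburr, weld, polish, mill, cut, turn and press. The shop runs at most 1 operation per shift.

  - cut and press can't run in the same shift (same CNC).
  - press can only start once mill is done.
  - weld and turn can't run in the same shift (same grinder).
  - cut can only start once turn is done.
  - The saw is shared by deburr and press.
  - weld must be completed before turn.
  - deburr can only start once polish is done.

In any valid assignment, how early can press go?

shift 2

Precedence pushes press to at least shift 2.
press at shift 2 is achievable: press=shift 2; turn=shift 4; cut=shift 7; mill=shift 1; deburr=shift 6; weld=shift 3; polish=shift 5.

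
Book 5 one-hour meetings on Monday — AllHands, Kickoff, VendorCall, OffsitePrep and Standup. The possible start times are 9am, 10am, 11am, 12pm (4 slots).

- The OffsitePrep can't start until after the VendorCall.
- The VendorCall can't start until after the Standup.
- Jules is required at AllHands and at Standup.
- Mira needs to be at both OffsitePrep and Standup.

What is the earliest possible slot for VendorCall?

Precedence pushes VendorCall to at least 10am; downstream work caps VendorCall at 11am.
VendorCall at 10am is achievable: VendorCall in 10am; Standup in 9am; AllHands in 10am; Kickoff in 9am; OffsitePrep in 11am.

10am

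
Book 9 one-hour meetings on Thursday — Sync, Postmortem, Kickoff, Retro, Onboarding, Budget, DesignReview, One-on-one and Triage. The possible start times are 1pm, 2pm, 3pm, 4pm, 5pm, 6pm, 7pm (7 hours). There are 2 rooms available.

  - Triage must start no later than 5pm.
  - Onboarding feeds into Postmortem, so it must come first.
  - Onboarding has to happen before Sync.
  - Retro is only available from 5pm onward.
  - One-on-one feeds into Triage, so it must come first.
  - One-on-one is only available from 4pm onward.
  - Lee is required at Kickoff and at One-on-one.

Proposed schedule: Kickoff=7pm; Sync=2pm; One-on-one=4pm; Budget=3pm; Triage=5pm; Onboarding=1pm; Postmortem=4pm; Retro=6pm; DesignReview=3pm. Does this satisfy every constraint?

Yes

One-on-one is only available from 4pm onward — holds.
There are 2 rooms available — holds.
Onboarding has to happen before Sync — holds.
Retro is only available from 5pm onward — holds.
One-on-one feeds into Triage, so it must come first — holds.
Onboarding feeds into Postmortem, so it must come first — holds.
Triage must start no later than 5pm — holds.
Lee is required at Kickoff and at One-on-one — holds.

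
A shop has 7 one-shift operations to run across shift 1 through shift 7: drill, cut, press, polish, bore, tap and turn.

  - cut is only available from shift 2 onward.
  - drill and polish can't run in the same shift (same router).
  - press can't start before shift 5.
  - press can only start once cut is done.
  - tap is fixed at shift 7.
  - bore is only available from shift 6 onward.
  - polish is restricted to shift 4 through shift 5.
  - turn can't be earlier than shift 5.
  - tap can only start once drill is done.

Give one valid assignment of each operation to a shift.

press=shift 5; polish=shift 4; tap=shift 7; cut=shift 2; turn=shift 5; drill=shift 1; bore=shift 6

Checking: drill(shift 1) before tap(shift 7); cut(shift 2) before press(shift 5); drill(shift 1) != polish(shift 4); press=shift 5 in [shift 5,shift 7]; polish=shift 4 in [shift 4,shift 5]; cut=shift 2 in [shift 2,shift 7]; tap=shift 7 in [shift 7,shift 7]; bore=shift 6 in [shift 6,shift 7]; turn=shift 5 in [shift 5,shift 7].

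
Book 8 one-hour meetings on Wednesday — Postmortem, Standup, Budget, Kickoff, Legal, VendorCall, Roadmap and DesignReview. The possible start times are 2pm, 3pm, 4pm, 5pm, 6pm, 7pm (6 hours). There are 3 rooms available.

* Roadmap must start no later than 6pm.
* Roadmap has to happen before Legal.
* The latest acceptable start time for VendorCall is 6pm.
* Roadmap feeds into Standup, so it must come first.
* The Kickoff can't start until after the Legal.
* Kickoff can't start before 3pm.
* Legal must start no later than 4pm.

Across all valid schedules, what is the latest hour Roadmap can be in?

3pm

Roadmap's own window allows nothing later than 6pm; downstream work caps Roadmap at 3pm.
Roadmap at 3pm is achievable: Kickoff in 5pm, Roadmap in 3pm, Budget in 2pm, Standup in 4pm, VendorCall in 2pm, DesignReview in 3pm, Legal in 4pm, Postmortem in 2pm.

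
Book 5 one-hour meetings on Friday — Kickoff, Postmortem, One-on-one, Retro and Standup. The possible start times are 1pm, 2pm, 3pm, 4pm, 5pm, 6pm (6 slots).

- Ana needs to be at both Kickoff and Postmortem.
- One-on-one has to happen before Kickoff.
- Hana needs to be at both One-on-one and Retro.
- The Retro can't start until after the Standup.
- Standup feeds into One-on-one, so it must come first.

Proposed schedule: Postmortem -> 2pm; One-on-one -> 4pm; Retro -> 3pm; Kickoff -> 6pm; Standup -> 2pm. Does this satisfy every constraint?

The Retro can't start until after the Standup — holds.
Ana needs to be at both Kickoff and Postmortem — holds.
One-on-one has to happen before Kickoff — holds.
Standup feeds into One-on-one, so it must come first — holds.
Hana needs to be at both One-on-one and Retro — holds.

Yes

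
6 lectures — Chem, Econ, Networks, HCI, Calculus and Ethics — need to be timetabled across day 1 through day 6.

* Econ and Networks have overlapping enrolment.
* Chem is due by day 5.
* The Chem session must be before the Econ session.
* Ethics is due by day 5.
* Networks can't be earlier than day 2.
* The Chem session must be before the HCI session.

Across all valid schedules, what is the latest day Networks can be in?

day 6

Networks is available from day 2.
Networks at day 6 is achievable: Ethics in day 1; HCI in day 2; Calculus in day 1; Econ in day 2; Chem in day 1; Networks in day 6.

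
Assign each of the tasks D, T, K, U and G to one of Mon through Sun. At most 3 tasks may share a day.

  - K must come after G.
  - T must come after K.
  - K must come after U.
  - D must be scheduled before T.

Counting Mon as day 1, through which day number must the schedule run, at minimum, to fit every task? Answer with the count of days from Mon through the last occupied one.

The precedence chain requires at least 3 distinct days.
With at most 3 per day and 5 tasks, at least 2 days are needed.
3 works (last occupied day: Wed): for example G -> Mon, T -> Wed, U -> Mon, K -> Tue, D -> Mon.

3 days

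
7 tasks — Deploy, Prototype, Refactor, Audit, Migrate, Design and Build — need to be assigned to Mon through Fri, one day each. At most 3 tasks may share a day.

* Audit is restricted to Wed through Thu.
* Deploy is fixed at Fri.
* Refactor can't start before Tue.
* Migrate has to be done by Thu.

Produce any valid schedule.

Refactor=Tue; Audit=Wed; Prototype=Mon; Deploy=Fri; Build=Tue; Migrate=Mon; Design=Mon

Checking: Deploy=Fri in [Fri,Fri]; Migrate=Mon in [Mon,Thu]; Audit=Wed in [Wed,Thu]; Refactor=Tue in [Tue,Fri]; max 3 per day (cap 3).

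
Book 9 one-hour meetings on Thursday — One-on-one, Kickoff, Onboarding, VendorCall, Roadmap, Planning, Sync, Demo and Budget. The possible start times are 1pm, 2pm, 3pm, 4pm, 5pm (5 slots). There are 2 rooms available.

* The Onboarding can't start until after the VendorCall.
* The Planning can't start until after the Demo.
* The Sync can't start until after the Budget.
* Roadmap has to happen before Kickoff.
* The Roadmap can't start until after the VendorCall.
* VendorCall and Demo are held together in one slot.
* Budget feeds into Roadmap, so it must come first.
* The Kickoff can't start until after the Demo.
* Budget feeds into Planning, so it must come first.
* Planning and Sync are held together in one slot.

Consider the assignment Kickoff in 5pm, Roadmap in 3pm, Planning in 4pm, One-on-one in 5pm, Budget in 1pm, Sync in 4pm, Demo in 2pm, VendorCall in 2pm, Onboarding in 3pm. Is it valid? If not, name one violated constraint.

Planning and Sync are held together in one slot — holds.
VendorCall and Demo are held together in one slot — holds.
The Kickoff can't start until after the Demo — holds.
The Roadmap can't start until after the VendorCall — holds.
The Planning can't start until after the Demo — holds.
There are 2 rooms available — holds.
Roadmap has to happen before Kickoff — holds.
Budget feeds into Planning, so it must come first — holds.
The Sync can't start until after the Budget — holds.
The Onboarding can't start until after the VendorCall — holds.
Budget feeds into Roadmap, so it must come first — holds.

Yes, all constraints hold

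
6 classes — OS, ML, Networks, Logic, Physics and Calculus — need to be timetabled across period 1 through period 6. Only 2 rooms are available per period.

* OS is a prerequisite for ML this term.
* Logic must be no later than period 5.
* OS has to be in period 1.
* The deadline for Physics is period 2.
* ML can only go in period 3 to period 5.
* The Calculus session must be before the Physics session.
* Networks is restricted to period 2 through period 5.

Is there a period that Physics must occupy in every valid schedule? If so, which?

Precedence pushes Physics to at least period 2; Physics's own window allows nothing later than period 2.
So Physics is pinned to period 2.

period 2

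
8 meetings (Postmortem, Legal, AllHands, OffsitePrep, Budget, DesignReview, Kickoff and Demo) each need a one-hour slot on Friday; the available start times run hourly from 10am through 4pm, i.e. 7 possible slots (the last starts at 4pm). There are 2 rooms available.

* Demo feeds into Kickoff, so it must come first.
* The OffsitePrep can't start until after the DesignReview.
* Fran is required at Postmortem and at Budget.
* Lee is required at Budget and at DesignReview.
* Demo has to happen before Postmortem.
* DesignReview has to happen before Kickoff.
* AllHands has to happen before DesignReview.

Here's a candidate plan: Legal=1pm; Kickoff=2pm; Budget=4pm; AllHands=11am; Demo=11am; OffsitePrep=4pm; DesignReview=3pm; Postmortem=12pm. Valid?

AllHands has to happen before DesignReview — holds.
Fran is required at Postmortem and at Budget — holds.
DesignReview has to happen before Kickoff — violated.
Demo has to happen before Postmortem — holds.
The OffsitePrep can't start until after the DesignReview — holds.
Demo feeds into Kickoff, so it must come first — holds.
There are 2 rooms available — holds.
Lee is required at Budget and at DesignReview — holds.

No — it violates: DesignReview has to happen before Kickoff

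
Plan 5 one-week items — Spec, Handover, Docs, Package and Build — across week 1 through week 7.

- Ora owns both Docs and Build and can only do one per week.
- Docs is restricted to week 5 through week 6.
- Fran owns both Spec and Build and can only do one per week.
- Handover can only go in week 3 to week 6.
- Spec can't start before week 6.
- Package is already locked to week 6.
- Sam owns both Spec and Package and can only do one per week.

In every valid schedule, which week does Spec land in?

Spec's window is week 6–week 7.
Package is fixed at week 6, and Spec can't share a week with Package.
So Spec must be week 7.

week 7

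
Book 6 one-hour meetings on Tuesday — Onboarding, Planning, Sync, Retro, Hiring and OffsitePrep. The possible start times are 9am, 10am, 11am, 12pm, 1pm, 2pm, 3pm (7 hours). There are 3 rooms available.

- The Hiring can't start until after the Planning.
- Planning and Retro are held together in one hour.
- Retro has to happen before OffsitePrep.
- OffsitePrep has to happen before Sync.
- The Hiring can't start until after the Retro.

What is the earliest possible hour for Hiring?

Precedence pushes Hiring to at least 10am.
Hiring at 10am is achievable: OffsitePrep in 10am; Planning in 9am; Sync in 11am; Onboarding in 9am; Retro in 9am; Hiring in 10am.

10am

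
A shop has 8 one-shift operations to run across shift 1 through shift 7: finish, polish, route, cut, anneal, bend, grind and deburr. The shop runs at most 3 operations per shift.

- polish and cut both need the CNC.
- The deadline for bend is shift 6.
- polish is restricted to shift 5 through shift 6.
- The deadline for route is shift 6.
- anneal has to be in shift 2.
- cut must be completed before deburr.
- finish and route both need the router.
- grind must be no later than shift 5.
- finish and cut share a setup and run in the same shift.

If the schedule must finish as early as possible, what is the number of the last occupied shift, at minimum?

The precedence chain requires at least 2 distinct shifts.
With at most 3 per shift and 8 operations, at least 3 shifts are needed.
polish can't be placed before shift 5, so the schedule must run through at least shift 5.
5 works (last occupied shift: shift 5): for example cut=shift 1, grind=shift 3, finish=shift 1, polish=shift 5, deburr=shift 2, route=shift 2, anneal=shift 2, bend=shift 1.

shift 5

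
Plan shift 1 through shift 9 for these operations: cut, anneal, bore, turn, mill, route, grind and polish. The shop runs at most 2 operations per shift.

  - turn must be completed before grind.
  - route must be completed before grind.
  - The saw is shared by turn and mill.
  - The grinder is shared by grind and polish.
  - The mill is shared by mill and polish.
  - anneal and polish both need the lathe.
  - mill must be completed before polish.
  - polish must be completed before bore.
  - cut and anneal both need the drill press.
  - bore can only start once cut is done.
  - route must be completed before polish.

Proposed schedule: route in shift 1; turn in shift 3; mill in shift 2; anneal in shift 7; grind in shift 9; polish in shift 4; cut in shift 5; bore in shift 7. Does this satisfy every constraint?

cut and anneal both need the drill press — holds.
route must be completed before grind — holds.
The mill is shared by mill and polish — holds.
anneal and polish both need the lathe — holds.
bore can only start once cut is done — holds.
The grinder is shared by grind and polish — holds.
turn must be completed before grind — holds.
The shop runs at most 2 operations per shift — holds.
polish must be completed before bore — holds.
mill must be completed before polish — holds.
The saw is shared by turn and mill — holds.
route must be completed before polish — holds.

Yes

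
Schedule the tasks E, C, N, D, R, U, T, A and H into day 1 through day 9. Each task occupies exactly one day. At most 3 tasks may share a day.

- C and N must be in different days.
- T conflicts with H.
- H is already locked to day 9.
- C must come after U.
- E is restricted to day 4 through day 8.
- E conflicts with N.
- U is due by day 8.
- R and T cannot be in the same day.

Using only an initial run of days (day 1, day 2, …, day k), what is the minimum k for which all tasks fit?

9 days

The precedence chain requires at least 2 distinct days.
With at most 3 per day and 9 tasks, at least 3 days are needed.
H can't be placed before day 9, so the schedule must run through at least day 9.
9 works (last occupied day: day 9): for example A=day 2; E=day 4; C=day 2; H=day 9; N=day 1; R=day 2; T=day 3; U=day 1; D=day 1.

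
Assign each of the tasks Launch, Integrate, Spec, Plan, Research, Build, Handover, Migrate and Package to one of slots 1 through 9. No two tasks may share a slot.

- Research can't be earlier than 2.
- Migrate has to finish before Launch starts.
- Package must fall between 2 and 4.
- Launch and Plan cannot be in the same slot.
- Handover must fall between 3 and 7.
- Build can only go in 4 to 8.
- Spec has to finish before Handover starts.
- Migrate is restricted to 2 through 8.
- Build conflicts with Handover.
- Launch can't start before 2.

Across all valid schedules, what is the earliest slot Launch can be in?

Launch is available from 2; precedence pushes Launch to at least 3.
Launch at 3 is achievable: Migrate -> 2; Plan -> 9; Package -> 4; Spec -> 1; Launch -> 3; Handover -> 5; Build -> 6; Research -> 7; Integrate -> 8.

3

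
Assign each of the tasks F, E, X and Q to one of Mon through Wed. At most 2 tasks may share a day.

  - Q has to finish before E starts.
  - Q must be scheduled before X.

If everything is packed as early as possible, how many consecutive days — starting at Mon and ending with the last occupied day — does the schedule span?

2

The precedence chain requires at least 2 distinct days.
With at most 2 per day and 4 tasks, at least 2 days are needed.
2 works (last occupied day: Tue): for example E -> Tue; Q -> Mon; F -> Mon; X -> Tue.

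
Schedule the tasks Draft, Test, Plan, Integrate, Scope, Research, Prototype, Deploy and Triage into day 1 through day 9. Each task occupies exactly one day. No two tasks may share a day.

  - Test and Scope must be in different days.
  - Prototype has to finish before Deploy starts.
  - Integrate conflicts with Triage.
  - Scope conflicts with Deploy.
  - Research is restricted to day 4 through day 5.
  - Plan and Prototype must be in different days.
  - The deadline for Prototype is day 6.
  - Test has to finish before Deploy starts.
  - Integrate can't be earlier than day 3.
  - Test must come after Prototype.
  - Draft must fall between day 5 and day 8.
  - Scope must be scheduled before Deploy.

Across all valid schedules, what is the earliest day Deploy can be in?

Precedence pushes Deploy to at least day 3.
Deploy at day 4 is achievable: Test in day 2; Prototype in day 1; Deploy in day 4; Draft in day 6; Research in day 5; Integrate in day 7; Scope in day 3; Triage in day 9; Plan in day 8.
Nothing earlier works — the conflict and capacity constraints rule out every day before day 4.

day 4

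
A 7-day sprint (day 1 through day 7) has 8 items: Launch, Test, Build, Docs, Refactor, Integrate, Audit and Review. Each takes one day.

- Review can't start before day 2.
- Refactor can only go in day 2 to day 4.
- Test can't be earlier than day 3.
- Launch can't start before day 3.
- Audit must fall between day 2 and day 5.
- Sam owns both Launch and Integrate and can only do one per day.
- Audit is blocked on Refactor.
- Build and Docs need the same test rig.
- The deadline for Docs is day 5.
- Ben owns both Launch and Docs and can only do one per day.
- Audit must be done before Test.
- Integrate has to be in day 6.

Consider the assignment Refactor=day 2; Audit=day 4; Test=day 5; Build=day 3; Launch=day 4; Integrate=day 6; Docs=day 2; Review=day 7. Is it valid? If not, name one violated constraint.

Yes

Audit must fall between day 2 and day 5 — holds.
The deadline for Docs is day 5 — holds.
Audit is blocked on Refactor — holds.
Integrate has to be in day 6 — holds.
Review can't start before day 2 — holds.
Test can't be earlier than day 3 — holds.
Refactor can only go in day 2 to day 4 — holds.
Audit must be done before Test — holds.
Build and Docs need the same test rig — holds.
Sam owns both Launch and Integrate and can only do one per day — holds.
Launch can't start before day 3 — holds.
Ben owns both Launch and Docs and can only do one per day — holds.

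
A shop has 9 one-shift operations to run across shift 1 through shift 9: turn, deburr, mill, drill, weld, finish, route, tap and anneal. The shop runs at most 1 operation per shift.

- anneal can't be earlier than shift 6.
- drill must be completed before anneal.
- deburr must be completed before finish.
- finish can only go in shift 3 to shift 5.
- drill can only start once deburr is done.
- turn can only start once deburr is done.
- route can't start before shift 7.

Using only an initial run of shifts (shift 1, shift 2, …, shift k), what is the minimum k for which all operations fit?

The precedence chain requires at least 3 distinct shifts.
With at most 1 per shift and 9 operations, at least 9 shifts are needed.
route can't be placed before shift 7, so the schedule must run through at least shift 7.
9 works (last occupied shift: shift 9): for example weld=shift 8; drill=shift 2; mill=shift 5; tap=shift 9; finish=shift 3; route=shift 7; deburr=shift 1; anneal=shift 6; turn=shift 4.

9 shifts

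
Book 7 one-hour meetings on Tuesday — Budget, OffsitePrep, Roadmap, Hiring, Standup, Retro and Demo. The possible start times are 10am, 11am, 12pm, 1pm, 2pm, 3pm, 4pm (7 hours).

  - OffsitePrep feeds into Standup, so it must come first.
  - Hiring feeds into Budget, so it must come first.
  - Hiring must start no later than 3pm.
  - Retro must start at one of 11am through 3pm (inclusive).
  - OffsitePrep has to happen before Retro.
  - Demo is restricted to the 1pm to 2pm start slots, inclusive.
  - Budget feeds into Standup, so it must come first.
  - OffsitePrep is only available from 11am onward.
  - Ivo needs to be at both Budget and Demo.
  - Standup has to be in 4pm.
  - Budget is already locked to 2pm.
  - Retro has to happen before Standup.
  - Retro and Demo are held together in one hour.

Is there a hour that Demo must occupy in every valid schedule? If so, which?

Demo's window is 1pm–2pm.
Budget is fixed at 2pm, and Demo can't share a hour with Budget.
So Demo must be 1pm.

1pm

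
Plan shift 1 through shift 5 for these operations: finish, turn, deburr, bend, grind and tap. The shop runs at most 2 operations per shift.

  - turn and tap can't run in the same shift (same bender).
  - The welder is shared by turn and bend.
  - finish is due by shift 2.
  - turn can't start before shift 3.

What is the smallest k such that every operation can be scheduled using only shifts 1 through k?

With at most 2 per shift and 6 operations, at least 3 shifts are needed.
turn can't be placed before shift 3, so the schedule must run through at least shift 3.
3 works (last occupied shift: shift 3): for example turn=shift 3, finish=shift 1, bend=shift 2, deburr=shift 1, tap=shift 2, grind=shift 3.

3 shifts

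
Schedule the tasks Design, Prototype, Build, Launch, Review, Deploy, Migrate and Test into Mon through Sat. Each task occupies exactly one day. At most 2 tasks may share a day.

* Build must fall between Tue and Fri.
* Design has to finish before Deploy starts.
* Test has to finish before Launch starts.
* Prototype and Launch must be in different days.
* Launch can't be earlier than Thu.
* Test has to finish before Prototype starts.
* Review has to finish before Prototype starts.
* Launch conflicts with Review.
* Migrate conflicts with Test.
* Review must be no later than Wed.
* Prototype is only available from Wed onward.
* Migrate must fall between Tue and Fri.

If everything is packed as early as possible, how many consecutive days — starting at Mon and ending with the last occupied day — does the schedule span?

4 days

The precedence chain requires at least 2 distinct days.
With at most 2 per day and 8 tasks, at least 4 days are needed.
Launch can't be placed before Thu — that is day 4 counting from Mon — so the schedule must run through at least 4 days.
4 works (last occupied day: Thu): for example Launch=Thu, Build=Tue, Deploy=Thu, Review=Mon, Migrate=Tue, Prototype=Wed, Test=Mon, Design=Wed.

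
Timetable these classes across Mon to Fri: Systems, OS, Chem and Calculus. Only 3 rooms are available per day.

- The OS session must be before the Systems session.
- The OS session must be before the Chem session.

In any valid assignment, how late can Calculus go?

Calculus at Fri is achievable: Chem -> Tue; Calculus -> Fri; Systems -> Tue; OS -> Mon.

Fri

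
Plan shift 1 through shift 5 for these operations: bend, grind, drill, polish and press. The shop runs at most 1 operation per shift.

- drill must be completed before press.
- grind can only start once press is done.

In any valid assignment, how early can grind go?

shift 3

Precedence pushes grind to at least shift 3.
grind at shift 3 is achievable: grind in shift 3; bend in shift 4; drill in shift 1; polish in shift 5; press in shift 2.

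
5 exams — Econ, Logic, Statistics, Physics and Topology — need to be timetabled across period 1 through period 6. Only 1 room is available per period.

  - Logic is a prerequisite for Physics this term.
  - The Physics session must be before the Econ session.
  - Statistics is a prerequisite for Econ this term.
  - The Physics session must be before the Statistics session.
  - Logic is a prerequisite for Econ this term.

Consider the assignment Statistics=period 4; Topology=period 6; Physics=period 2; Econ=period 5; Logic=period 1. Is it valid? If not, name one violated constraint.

Yes

Only 1 room is available per period — holds.
Statistics is a prerequisite for Econ this term — holds.
Logic is a prerequisite for Physics this term — holds.
The Physics session must be before the Econ session — holds.
The Physics session must be before the Statistics session — holds.
Logic is a prerequisite for Econ this term — holds.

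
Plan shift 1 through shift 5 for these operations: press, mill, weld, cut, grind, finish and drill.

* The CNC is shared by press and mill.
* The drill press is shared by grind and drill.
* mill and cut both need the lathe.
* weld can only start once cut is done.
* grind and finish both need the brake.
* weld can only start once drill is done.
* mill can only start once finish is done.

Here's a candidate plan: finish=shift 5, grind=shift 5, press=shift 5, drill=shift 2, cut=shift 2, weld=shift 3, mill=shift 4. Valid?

weld can only start once cut is done — holds.
mill can only start once finish is done — violated.
grind and finish both need the brake — violated.
mill and cut both need the lathe — holds.
The CNC is shared by press and mill — holds.
weld can only start once drill is done — holds.
The drill press is shared by grind and drill — holds.

No. grind and finish both need the brake is not satisfied.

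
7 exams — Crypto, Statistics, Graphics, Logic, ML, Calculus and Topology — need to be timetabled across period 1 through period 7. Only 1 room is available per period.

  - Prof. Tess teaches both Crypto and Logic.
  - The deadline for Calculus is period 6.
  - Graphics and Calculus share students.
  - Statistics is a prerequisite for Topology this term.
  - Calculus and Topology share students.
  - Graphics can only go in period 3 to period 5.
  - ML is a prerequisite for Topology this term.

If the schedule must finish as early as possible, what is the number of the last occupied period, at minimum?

7

The precedence chain requires at least 2 distinct periods.
With at most 1 per period and 7 exams, at least 7 periods are needed.
Graphics can't be placed before period 3, so the schedule must run through at least period 3.
7 works (last occupied period: period 7): for example Graphics=period 3; Logic=period 7; ML=period 4; Crypto=period 6; Statistics=period 2; Topology=period 5; Calculus=period 1.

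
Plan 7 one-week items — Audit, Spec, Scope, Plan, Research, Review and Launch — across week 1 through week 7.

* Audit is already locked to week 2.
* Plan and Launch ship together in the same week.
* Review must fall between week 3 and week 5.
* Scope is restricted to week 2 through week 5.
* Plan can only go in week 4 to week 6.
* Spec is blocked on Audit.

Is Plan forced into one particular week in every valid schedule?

No

Plan can be week 4 (e.g. Spec -> week 3, Plan -> week 4, Launch -> week 4, Research -> week 1, Scope -> week 2, Audit -> week 2, Review -> week 3) or week 5 (e.g. Audit in week 2, Plan in week 5, Launch in week 5, Scope in week 2, Review in week 3, Spec in week 3, Research in week 1).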